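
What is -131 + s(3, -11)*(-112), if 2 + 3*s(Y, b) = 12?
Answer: -1513/3 ≈ -504.33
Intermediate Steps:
s(Y, b) = 10/3 (s(Y, b) = -⅔ + (⅓)*12 = -⅔ + 4 = 10/3)
-131 + s(3, -11)*(-112) = -131 + (10/3)*(-112) = -131 - 1120/3 = -1513/3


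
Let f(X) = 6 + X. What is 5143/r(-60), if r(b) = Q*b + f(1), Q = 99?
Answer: -5143/5933 ≈ -0.86685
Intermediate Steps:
r(b) = 7 + 99*b (r(b) = 99*b + (6 + 1) = 99*b + 7 = 7 + 99*b)
5143/r(-60) = 5143/(7 + 99*(-60)) = 5143/(7 - 5940) = 5143/(-5933) = 5143*(-1/5933) = -5143/5933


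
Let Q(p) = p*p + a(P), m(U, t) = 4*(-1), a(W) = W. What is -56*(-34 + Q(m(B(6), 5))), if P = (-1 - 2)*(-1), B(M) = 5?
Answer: 840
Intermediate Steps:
P = 3 (P = -3*(-1) = 3)
m(U, t) = -4
Q(p) = 3 + p² (Q(p) = p*p + 3 = p² + 3 = 3 + p²)
-56*(-34 + Q(m(B(6), 5))) = -56*(-34 + (3 + (-4)²)) = -56*(-34 + (3 + 16)) = -56*(-34 + 19) = -56*(-15) = 840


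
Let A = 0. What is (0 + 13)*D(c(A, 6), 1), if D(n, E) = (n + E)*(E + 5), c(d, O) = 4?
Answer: 390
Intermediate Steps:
D(n, E) = (5 + E)*(E + n) (D(n, E) = (E + n)*(5 + E) = (5 + E)*(E + n))
(0 + 13)*D(c(A, 6), 1) = (0 + 13)*(1**2 + 5*1 + 5*4 + 1*4) = 13*(1 + 5 + 20 + 4) = 13*30 = 390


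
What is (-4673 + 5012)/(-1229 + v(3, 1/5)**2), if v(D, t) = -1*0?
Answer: -339/1229 ≈ -0.27583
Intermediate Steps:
v(D, t) = 0
(-4673 + 5012)/(-1229 + v(3, 1/5)**2) = (-4673 + 5012)/(-1229 + 0**2) = 339/(-1229 + 0) = 339/(-1229) = 339*(-1/1229) = -339/1229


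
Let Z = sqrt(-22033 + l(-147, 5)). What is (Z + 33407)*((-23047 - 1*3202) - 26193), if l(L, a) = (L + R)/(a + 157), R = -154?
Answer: -1751929894 - 26221*I*sqrt(7139294)/9 ≈ -1.7519e+9 - 7.7846e+6*I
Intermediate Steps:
l(L, a) = (-154 + L)/(157 + a) (l(L, a) = (L - 154)/(a + 157) = (-154 + L)/(157 + a))
Z = I*sqrt(7139294)/18 (Z = sqrt(-22033 + (-154 - 147)/(157 + 5)) = sqrt(-22033 - 301/162) = sqrt(-3569647/162) = I*sqrt(7139294)/18 ≈ 148.44*I)
(Z + 33407)*((-23047 - 1*3202) - 26193) = (I*sqrt(7139294)/18 + 33407)*((-23047 - 1*3202) - 26193) = (33407 + I*sqrt(7139294)/18)*((-23047 - 3202) - 26193) = (33407 + I*sqrt(7139294)/18)*(-26249 - 26193) = (33407 + I*sqrt(7139294)/18)*(-52442) = -1751929894 - 26221*I*sqrt(7139294)/9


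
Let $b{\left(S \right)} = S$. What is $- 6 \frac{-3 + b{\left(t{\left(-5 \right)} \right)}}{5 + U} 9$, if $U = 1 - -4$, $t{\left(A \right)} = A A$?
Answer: $- \frac{594}{5} \approx -118.8$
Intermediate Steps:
$t{\left(A \right)} = A^{2}$
$U = 5$ ($U = 1 + 4 = 5$)
$- 6 \frac{-3 + b{\left(t{\left(-5 \right)} \right)}}{5 + U} 9 = - 6 \frac{-3 + \left(-5\right)^{2}}{5 + 5} \cdot 9 = - 6 \frac{-3 + 25}{10} \cdot 9 = - 6 \cdot 22 \cdot \frac{1}{10} \cdot 9 = \left(-6\right) \frac{11}{5} \cdot 9 = \left(- \frac{66}{5}\right) 9 = - \frac{594}{5}$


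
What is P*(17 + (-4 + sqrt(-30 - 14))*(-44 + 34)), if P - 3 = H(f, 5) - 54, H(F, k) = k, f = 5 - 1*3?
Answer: -2622 + 920*I*sqrt(11) ≈ -2622.0 + 3051.3*I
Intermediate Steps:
f = 2 (f = 5 - 3 = 2)
P = -46 (P = 3 + (5 - 54) = 3 - 49 = -46)
P*(17 + (-4 + sqrt(-30 - 14))*(-44 + 34)) = -46*(17 + (-4 + sqrt(-30 - 14))*(-44 + 34)) = -46*(17 + (-4 + sqrt(-44))*(-10)) = -46*(17 + (-4 + 2*I*sqrt(11))*(-10)) = -46*(17 + (40 - 20*I*sqrt(11))) = -46*(57 - 20*I*sqrt(11)) = -2622 + 920*I*sqrt(11)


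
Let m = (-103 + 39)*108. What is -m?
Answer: 6912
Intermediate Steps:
m = -6912 (m = -64*108 = -6912)
-m = -1*(-6912) = 6912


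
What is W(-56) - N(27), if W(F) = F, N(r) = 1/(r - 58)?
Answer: -1735/31 ≈ -55.968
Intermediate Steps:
N(r) = 1/(-58 + r)
W(-56) - N(27) = -56 - 1/(-58 + 27) = -56 - 1/(-31) = -56 - 1*(-1/31) = -56 + 1/31 = -1735/31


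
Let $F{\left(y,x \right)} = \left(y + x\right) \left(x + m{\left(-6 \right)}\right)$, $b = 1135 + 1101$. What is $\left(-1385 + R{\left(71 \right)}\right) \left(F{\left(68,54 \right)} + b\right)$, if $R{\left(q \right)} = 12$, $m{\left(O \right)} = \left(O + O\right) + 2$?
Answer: $-10440292$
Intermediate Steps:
$m{\left(O \right)} = 2 + 2 O$ ($m{\left(O \right)} = 2 O + 2 = 2 + 2 O$)
$b = 2236$
$F{\left(y,x \right)} = \left(-10 + x\right) \left(x + y\right)$ ($F{\left(y,x \right)} = \left(y + x\right) \left(x + \left(2 + 2 \left(-6\right)\right)\right) = \left(x + y\right) \left(x + \left(2 - 12\right)\right) = \left(x + y\right) \left(x - 10\right) = \left(x + y\right) \left(-10 + x\right) = \left(-10 + x\right) \left(x + y\right)$)
$\left(-1385 + R{\left(71 \right)}\right) \left(F{\left(68,54 \right)} + b\right) = \left(-1385 + 12\right) \left(\left(54^{2} - 540 - 680 + 54 \cdot 68\right) + 2236\right) = - 1373 \left(\left(2916 - 540 - 680 + 3672\right) + 2236\right) = - 1373 \left(5368 + 2236\right) = \left(-1373\right) 7604 = -10440292$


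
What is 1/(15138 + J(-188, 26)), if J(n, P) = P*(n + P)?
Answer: 1/10926 ≈ 9.1525e-5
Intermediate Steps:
J(n, P) = P*(P + n)
1/(15138 + J(-188, 26)) = 1/(15138 + 26*(26 - 188)) = 1/(15138 + 26*(-162)) = 1/(15138 - 4212) = 1/10926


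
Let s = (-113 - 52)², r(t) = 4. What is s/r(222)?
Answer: 27225/4 ≈ 6806.3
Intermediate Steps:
s = 27225 (s = (-165)² = 27225)
s/r(222) = 27225/4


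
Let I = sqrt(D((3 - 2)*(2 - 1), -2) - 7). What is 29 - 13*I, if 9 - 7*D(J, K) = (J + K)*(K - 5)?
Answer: 29 - 13*I*sqrt(329)/7 ≈ 29.0 - 33.686*I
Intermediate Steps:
D(J, K) = 9/7 - (-5 + K)*(J + K)/7 (D(J, K) = 9/7 - (J + K)*(K - 5)/7 = 9/7 - (J + K)*(-5 + K)/7 = 9/7 - (-5 + K)*(J + K)/7)
I = I*sqrt(329)/7 (I = sqrt((9/7 - 1/7*(-2)**2 + 5*((3 - 2)*(2 - 1))/7 + (5/7)*(-2) - 1/7*(3 - 2)*(2 - 1)*(-2)) - 7) = sqrt((9/7 - 1/7*4 + 5*(1*1)/7 - 10/7 - 1/7*1*1*(-2)) - 7) = sqrt((9/7 - 4/7 + (5/7)*1 - 10/7 - 1/7*1*(-2)) - 7) = sqrt((9/7 - 4/7 + 5/7 - 10/7 + 2/7) - 7) = sqrt(2/7 - 7) = sqrt(-47/7) = I*sqrt(329)/7 ≈ 2.5912*I)
29 - 13*I = 29 - 13*I*sqrt(329)/7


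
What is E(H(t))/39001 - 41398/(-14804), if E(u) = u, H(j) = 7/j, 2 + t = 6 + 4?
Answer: 3229152703/1154741608 ≈ 2.7964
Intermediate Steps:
t = 8 (t = -2 + (6 + 4) = -2 + 10 = 8)
E(H(t))/39001 - 41398/(-14804) = (7/8)/39001 - 41398/(-14804) = (7*(⅛))*(1/39001) - 41398*(-1/14804) = (7/8)*(1/39001) + 20699/7402 = 7/312008 + 20699/7402 = 3229152703/1154741608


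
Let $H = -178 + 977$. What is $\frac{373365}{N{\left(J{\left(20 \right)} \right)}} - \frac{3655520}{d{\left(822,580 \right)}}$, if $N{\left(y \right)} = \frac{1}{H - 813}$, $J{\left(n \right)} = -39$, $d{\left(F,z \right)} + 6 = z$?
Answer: $- \frac{1502008330}{287} \approx -5.2335 \cdot 10^{6}$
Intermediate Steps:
$d{\left(F,z \right)} = -6 + z$
$H = 799$
$N{\left(y \right)} = - \frac{1}{14}$ ($N{\left(y \right)} = \frac{1}{799 - 813} = \frac{1}{-14} = - \frac{1}{14}$)
$\frac{373365}{N{\left(J{\left(20 \right)} \right)}} - \frac{3655520}{d{\left(822,580 \right)}} = \frac{373365}{- \frac{1}{14}} - \frac{3655520}{-6 + 580} = 373365 \left(-14\right) - \frac{3655520}{574} = -5227110 - \frac{1827760}{287} = - \frac{1502008330}{287}$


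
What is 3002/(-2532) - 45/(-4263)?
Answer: -2113931/1798986 ≈ -1.1751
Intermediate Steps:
3002/(-2532) - 45/(-4263) = 3002*(-1/2532) - 45*(-1/4263) = -1501/1266 + 15/1421 = -2113931/1798986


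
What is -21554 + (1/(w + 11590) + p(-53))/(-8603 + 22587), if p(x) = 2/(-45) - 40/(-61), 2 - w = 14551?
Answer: -106443407986801/4938452640 ≈ -21554.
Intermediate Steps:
w = -14549 (w = 2 - 1*14551 = 2 - 14551 = -14549)
p(x) = 1678/2745 (p(x) = 2*(-1/45) - 40*(-1/61) = -2/45 + 40/61 = 1678/2745)
-21554 + (1/(w + 11590) + p(-53))/(-8603 + 22587) = -21554 + (1/(-14549 + 11590) + 1678/2745)/(-8603 + 22587) = -21554 + (1/(-2959) + 1678/2745)/13984 = -21554 + (-1/2959 + 1678/2745)*(1/13984) = -21554 + (4962457/8122455)*(1/13984) = -21554 + 215759/4938452640 = -106443407986801/4938452640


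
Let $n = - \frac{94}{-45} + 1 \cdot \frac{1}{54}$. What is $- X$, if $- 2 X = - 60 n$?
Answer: $- \frac{569}{9} \approx -63.222$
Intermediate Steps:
$n = \frac{569}{270}$ ($n = \left(-94\right) \left(- \frac{1}{45}\right) + 1 \cdot \frac{1}{54} = \frac{94}{45} + \frac{1}{54} = \frac{569}{270} \approx 2.1074$)
$X = \frac{569}{9}$ ($X = - \frac{\left(-60\right) \frac{569}{270}}{2} = \left(- \frac{1}{2}\right) \left(- \frac{1138}{9}\right) = \frac{569}{9} \approx 63.222$)
$- X = \left(-1\right) \frac{569}{9} = - \frac{569}{9}$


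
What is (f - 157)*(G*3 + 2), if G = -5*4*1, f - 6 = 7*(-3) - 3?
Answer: 10150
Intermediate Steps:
f = -18 (f = 6 + (7*(-3) - 3) = 6 + (-21 - 3) = 6 - 24 = -18)
G = -20 (G = -20*1 = -20)
(f - 157)*(G*3 + 2) = (-18 - 157)*(-20*3 + 2) = -175*(-60 + 2) = -175*(-58) = 10150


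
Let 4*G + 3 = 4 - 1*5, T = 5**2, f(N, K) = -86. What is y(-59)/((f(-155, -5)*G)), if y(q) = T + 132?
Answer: 157/86 ≈ 1.8256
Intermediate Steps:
T = 25
G = -1 (G = -3/4 + (4 - 1*5)/4 = -3/4 + (4 - 5)/4 = -3/4 + (1/4)*(-1) = -3/4 - 1/4 = -1)
y(q) = 157 (y(q) = 25 + 132 = 157)
y(-59)/((f(-155, -5)*G)) = 157/((-86*(-1))) = 157/86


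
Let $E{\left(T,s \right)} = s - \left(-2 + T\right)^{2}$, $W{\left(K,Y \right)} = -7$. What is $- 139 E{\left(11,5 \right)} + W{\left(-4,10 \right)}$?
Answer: $10557$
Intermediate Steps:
$- 139 E{\left(11,5 \right)} + W{\left(-4,10 \right)} = - 139 \left(5 - \left(-2 + 11\right)^{2}\right) - 7 = - 139 \left(5 - 9^{2}\right) - 7 = - 139 \left(5 - 81\right) - 7 = \left(-139\right) \left(-76\right) - 7 = 10564 - 7 = 10557$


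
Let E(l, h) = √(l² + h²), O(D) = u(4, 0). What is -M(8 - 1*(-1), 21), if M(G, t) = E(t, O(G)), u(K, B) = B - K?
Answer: -√457 ≈ -21.378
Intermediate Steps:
O(D) = -4 (O(D) = 0 - 1*4 = 0 - 4 = -4)
E(l, h) = √(h² + l²)
M(G, t) = √(16 + t²) (M(G, t) = √((-4)² + t²) = √(16 + t²))
-M(8 - 1*(-1), 21) = -√(16 + 21²) = -√(16 + 441) = -√457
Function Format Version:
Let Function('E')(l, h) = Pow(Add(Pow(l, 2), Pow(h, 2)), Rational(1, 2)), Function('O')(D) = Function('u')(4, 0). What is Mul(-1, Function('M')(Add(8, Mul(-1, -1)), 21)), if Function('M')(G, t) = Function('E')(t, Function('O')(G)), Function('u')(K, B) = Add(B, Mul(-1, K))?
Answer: Mul(-1, Pow(457, Rational(1, 2))) ≈ -21.378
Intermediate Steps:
Function('O')(D) = -4 (Function('O')(D) = Add(0, Mul(-1, 4)) = Add(0, -4) = -4)
Function('E')(l, h) = Pow(Add(Pow(h, 2), Pow(l, 2)), Rational(1, 2))
Function('M')(G, t) = Pow(Add(16, Pow(t, 2)), Rational(1, 2)) (Function('M')(G, t) = Pow(Add(Pow(-4, 2), Pow(t, 2)), Rational(1, 2)) = Pow(Add(16, Pow(t, 2)), Rational(1, 2)))
Mul(-1, Function('M')(Add(8, Mul(-1, -1)), 21)) = Mul(-1, Pow(Add(16, Pow(21, 2)), Rational(1, 2))) = Mul(-1, Pow(Add(16, 441), Rational(1, 2))) = Mul(-1, Pow(457, Rational(1, 2)))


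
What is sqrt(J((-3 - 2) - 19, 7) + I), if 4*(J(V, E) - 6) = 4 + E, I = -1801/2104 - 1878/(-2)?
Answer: 11*sqrt(8660590)/1052 ≈ 30.772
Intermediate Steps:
I = 1973855/2104 (I = -1801*1/2104 - 1878*(-1/2) = -1801/2104 + 939 = 1973855/2104 ≈ 938.14)
J(V, E) = 7 + E/4 (J(V, E) = 6 + (4 + E)/4 = 6 + (1 + E/4) = 7 + E/4)
sqrt(J((-3 - 2) - 19, 7) + I) = sqrt((7 + (1/4)*7) + 1973855/2104) = sqrt((7 + 7/4) + 1973855/2104) = sqrt(35/4 + 1973855/2104) = sqrt(1992265/2104) = 11*sqrt(8660590)/1052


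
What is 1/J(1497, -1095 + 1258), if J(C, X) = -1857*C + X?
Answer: -1/2779766 ≈ -3.5974e-7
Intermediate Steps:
J(C, X) = X - 1857*C
1/J(1497, -1095 + 1258) = 1/((-1095 + 1258) - 1857*1497) = 1/(163 - 2779929) = 1/(-2779766) = -1/2779766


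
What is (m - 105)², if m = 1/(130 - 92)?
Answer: 15912121/1444 ≈ 11019.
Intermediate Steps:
m = 1/38 ≈ 0.026316
(m - 105)² = (1/38 - 105)² = (-3989/38)² = 15912121/1444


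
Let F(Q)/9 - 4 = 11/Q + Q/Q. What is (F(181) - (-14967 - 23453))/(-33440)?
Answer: -870283/756580 ≈ -1.1503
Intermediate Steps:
F(Q) = 45 + 99/Q (F(Q) = 36 + 9*(11/Q + Q/Q) = 36 + 9*(11/Q + 1) = 36 + 9*(1 + 11/Q) = 36 + (9 + 99/Q) = 45 + 99/Q)
(F(181) - (-14967 - 23453))/(-33440) = ((45 + 99/181) - (-14967 - 23453))/(-33440) = ((45 + 99*(1/181)) - 1*(-38420))*(-1/33440) = ((45 + 99/181) + 38420)*(-1/33440) = (8244/181 + 38420)*(-1/33440) = (6962264/181)*(-1/33440) = -870283/756580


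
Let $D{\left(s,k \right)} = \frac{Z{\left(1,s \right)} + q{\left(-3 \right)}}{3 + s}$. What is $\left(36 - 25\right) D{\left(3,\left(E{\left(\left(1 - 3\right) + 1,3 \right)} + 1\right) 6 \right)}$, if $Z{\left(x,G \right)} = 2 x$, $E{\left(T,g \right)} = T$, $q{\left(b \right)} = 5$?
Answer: $\frac{77}{6} \approx 12.833$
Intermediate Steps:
$D{\left(s,k \right)} = \frac{7}{3 + s}$ ($D{\left(s,k \right)} = \frac{2 \cdot 1 + 5}{3 + s} = \frac{2 + 5}{3 + s} = \frac{7}{3 + s}$)
$\left(36 - 25\right) D{\left(3,\left(E{\left(\left(1 - 3\right) + 1,3 \right)} + 1\right) 6 \right)} = \left(36 - 25\right) \frac{7}{3 + 3} = 11 \cdot \frac{7}{6} = \frac{77}{6}$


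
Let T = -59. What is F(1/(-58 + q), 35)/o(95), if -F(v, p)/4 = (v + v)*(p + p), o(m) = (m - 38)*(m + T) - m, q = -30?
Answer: 70/21527 ≈ 0.0032517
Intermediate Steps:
o(m) = -m + (-59 + m)*(-38 + m) (o(m) = (m - 38)*(m - 59) - m = (-38 + m)*(-59 + m) - m = (-59 + m)*(-38 + m) - m = -m + (-59 + m)*(-38 + m))
F(v, p) = -16*p*v (F(v, p) = -4*(v + v)*(p + p) = -4*2*v*2*p = -16*p*v)
F(1/(-58 + q), 35)/o(95) = (-16*35/(-58 - 30))/(2242 + 95² - 98*95) = (-16*35/(-88))/(2242 + 9025 - 9310) = -16*35*(-1/88)/1957 = (70/11)*(1/1957) = 70/21527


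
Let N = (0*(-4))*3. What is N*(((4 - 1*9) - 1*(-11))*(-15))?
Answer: 0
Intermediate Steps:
N = 0 (N = 0*3 = 0)
N*(((4 - 1*9) - 1*(-11))*(-15)) = 0*(((4 - 1*9) - 1*(-11))*(-15)) = 0*(((4 - 9) + 11)*(-15)) = 0*((-5 + 11)*(-15)) = 0*(6*(-15)) = 0*(-90) = 0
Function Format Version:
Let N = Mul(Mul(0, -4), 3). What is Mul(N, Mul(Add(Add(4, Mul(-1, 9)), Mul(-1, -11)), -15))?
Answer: 0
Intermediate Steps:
N = 0 (N = Mul(0, 3) = 0)
Mul(N, Mul(Add(Add(4, Mul(-1, 9)), Mul(-1, -11)), -15)) = Mul(0, Mul(Add(Add(4, Mul(-1, 9)), Mul(-1, -11)), -15)) = Mul(0, Mul(Add(Add(4, -9), 11), -15)) = Mul(0, Mul(Add(-5, 11), -15)) = Mul(0, Mul(6, -15)) = Mul(0, -90) = 0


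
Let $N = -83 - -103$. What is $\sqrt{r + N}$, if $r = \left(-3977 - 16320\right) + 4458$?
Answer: $i \sqrt{15819} \approx 125.77 i$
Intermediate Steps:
$r = -15839$ ($r = -20297 + 4458 = -15839$)
$N = 20$ ($N = -83 + 103 = 20$)
$\sqrt{r + N} = \sqrt{-15839 + 20} = \sqrt{-15819} = i \sqrt{15819}$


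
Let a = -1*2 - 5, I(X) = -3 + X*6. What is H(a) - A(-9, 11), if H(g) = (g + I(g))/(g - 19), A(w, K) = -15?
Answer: 17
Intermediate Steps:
I(X) = -3 + 6*X
a = -7 (a = -2 - 5 = -7)
H(g) = (-3 + 7*g)/(-19 + g) (H(g) = (g + (-3 + 6*g))/(g - 19) = (-3 + 7*g)/(-19 + g))
H(a) - A(-9, 11) = (-3 + 7*(-7))/(-19 - 7) - 1*(-15) = (-3 - 49)/(-26) + 15 = -1/26*(-52) + 15 = 2 + 15 = 17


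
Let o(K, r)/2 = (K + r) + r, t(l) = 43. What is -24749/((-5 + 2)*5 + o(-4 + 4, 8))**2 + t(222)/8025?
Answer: -198598298/2319225 ≈ -85.631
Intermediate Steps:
o(K, r) = 2*K + 4*r (o(K, r) = 2*((K + r) + r) = 2*(K + 2*r) = 2*K + 4*r)
-24749/((-5 + 2)*5 + o(-4 + 4, 8))**2 + t(222)/8025 = -24749/((-5 + 2)*5 + (2*(-4 + 4) + 4*8))**2 + 43/8025 = -24749/(-3*5 + (2*0 + 32))**2 + 43*(1/8025) = -24749/(-15 + (0 + 32))**2 + 43/8025 = -24749/(-15 + 32)**2 + 43/8025 = -24749/(17**2) + 43/8025 = -24749/289 + 43/8025 = -198598298/2319225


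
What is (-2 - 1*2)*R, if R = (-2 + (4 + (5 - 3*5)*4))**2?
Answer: -5776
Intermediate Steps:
R = 1444 (R = (-2 + (4 + (5 - 15)*4))**2 = (-2 + (4 - 10*4))**2 = (-2 + (4 - 40))**2 = (-2 - 36)**2 = (-38)**2 = 1444)
(-2 - 1*2)*R = (-2 - 1*2)*1444 = (-2 - 2)*1444 = -4*1444 = -5776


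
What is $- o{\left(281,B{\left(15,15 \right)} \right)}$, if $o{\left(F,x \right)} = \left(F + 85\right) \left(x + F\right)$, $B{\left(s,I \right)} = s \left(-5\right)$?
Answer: $-75396$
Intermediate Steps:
$B{\left(s,I \right)} = - 5 s$
$o{\left(F,x \right)} = \left(85 + F\right) \left(F + x\right)$
$- o{\left(281,B{\left(15,15 \right)} \right)} = - (281^{2} + 85 \cdot 281 + 85 \left(\left(-5\right) 15\right) + 281 \left(\left(-5\right) 15\right)) = - (78961 + 23885 + 85 \left(-75\right) + 281 \left(-75\right)) = - (78961 + 23885 - 6375 - 21075) = \left(-1\right) 75396 = -75396$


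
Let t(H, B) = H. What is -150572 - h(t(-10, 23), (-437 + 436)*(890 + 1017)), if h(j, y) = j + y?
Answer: -148655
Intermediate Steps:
-150572 - h(t(-10, 23), (-437 + 436)*(890 + 1017)) = -150572 - (-10 + (-437 + 436)*(890 + 1017)) = -150572 - (-10 - 1*1907) = -150572 - (-10 - 1907) = -150572 - 1*(-1917) = -150572 + 1917 = -148655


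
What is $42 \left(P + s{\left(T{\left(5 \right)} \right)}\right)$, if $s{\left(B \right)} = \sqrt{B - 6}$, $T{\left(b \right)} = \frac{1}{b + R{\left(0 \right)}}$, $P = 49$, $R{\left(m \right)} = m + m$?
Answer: $2058 + \frac{42 i \sqrt{145}}{5} \approx 2058.0 + 101.15 i$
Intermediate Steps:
$R{\left(m \right)} = 2 m$
$T{\left(b \right)} = \frac{1}{b}$ ($T{\left(b \right)} = \frac{1}{b + 2 \cdot 0} = \frac{1}{b + 0} = \frac{1}{b}$)
$s{\left(B \right)} = \sqrt{-6 + B}$
$42 \left(P + s{\left(T{\left(5 \right)} \right)}\right) = 42 \left(49 + \sqrt{-6 + \frac{1}{5}}\right) = 42 \left(49 + \sqrt{- \frac{29}{5}}\right) = 42 \left(49 + \frac{i \sqrt{145}}{5}\right) = 2058 + \frac{42 i \sqrt{145}}{5}$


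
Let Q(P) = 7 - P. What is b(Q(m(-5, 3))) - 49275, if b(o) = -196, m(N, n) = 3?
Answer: -49471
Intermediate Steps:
b(Q(m(-5, 3))) - 49275 = -196 - 49275 = -49471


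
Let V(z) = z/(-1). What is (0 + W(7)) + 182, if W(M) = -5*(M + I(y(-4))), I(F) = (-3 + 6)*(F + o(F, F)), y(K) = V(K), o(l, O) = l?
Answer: 27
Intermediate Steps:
V(z) = -z (V(z) = z*(-1) = -z)
y(K) = -K
I(F) = 6*F (I(F) = (-3 + 6)*(F + F) = 3*(2*F) = 6*F)
W(M) = -120 - 5*M (W(M) = -5*(M + 6*(-1*(-4))) = -5*(M + 6*4) = -5*(M + 24) = -5*(24 + M) = -120 - 5*M)
(0 + W(7)) + 182 = (0 + (-120 - 5*7)) + 182 = (0 + (-120 - 35)) + 182 = (0 - 155) + 182 = -155 + 182 = 27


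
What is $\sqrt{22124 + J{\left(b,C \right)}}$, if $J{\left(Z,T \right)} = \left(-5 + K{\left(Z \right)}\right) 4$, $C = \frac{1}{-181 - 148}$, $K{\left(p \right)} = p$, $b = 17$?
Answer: $2 \sqrt{5543} \approx 148.9$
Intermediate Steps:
$C = - \frac{1}{329}$ ($C = \frac{1}{-329} = - \frac{1}{329} \approx -0.0030395$)
$J{\left(Z,T \right)} = -20 + 4 Z$ ($J{\left(Z,T \right)} = \left(-5 + Z\right) 4 = -20 + 4 Z$)
$\sqrt{22124 + J{\left(b,C \right)}} = \sqrt{22124 + \left(-20 + 4 \cdot 17\right)} = \sqrt{22124 + \left(-20 + 68\right)} = \sqrt{22124 + 48} = \sqrt{22172} = 2 \sqrt{5543}$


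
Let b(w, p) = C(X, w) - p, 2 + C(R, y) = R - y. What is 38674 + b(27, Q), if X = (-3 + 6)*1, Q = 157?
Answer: 38491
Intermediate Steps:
X = 3 (X = 3*1 = 3)
C(R, y) = -2 + R - y (C(R, y) = -2 + (R - y) = -2 + R - y)
b(w, p) = 1 - p - w (b(w, p) = (-2 + 3 - w) - p = (1 - w) - p = 1 - p - w)
38674 + b(27, Q) = 38674 + (1 - 1*157 - 1*27) = 38674 + (1 - 157 - 27) = 38674 - 183 = 38491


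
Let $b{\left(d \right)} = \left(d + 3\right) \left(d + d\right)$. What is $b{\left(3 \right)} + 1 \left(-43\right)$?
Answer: $-7$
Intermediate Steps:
$b{\left(d \right)} = 2 d \left(3 + d\right)$ ($b{\left(d \right)} = \left(3 + d\right) 2 d = 2 d \left(3 + d\right)$)
$b{\left(3 \right)} + 1 \left(-43\right) = 2 \cdot 3 \left(3 + 3\right) + 1 \left(-43\right) = 2 \cdot 3 \cdot 6 - 43 = 36 - 43 = -7$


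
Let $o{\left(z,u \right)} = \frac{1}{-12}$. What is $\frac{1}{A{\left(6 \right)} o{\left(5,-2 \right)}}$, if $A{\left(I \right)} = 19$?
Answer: $- \frac{12}{19} \approx -0.63158$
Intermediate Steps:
$o{\left(z,u \right)} = - \frac{1}{12}$
$\frac{1}{A{\left(6 \right)} o{\left(5,-2 \right)}} = \frac{1}{19 \left(- \frac{1}{12}\right)} = \frac{1}{- \frac{19}{12}} = - \frac{12}{19}$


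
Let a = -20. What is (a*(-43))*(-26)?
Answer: -22360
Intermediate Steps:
(a*(-43))*(-26) = -20*(-43)*(-26) = 860*(-26) = -22360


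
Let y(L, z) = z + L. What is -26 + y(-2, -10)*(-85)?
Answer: 994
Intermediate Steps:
y(L, z) = L + z
-26 + y(-2, -10)*(-85) = -26 + (-2 - 10)*(-85) = -26 - 12*(-85) = -26 + 1020 = 994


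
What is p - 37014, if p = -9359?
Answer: -46373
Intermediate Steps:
p - 37014 = -9359 - 37014 = -46373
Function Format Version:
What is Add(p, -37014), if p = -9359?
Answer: -46373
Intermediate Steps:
Add(p, -37014) = Add(-9359, -37014) = -46373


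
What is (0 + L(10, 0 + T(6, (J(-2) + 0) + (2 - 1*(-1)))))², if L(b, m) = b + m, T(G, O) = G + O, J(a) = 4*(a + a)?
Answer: 9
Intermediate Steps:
J(a) = 8*a (J(a) = 4*(2*a) = 8*a)
(0 + L(10, 0 + T(6, (J(-2) + 0) + (2 - 1*(-1)))))² = (0 + (10 + (0 + (6 + ((8*(-2) + 0) + (2 - 1*(-1)))))))² = (0 + (10 + (0 + (6 + ((-16 + 0) + (2 + 1))))))² = (0 + (10 + (0 + (6 + (-16 + 3)))))² = (0 + (10 + (0 + (6 - 13))))² = (0 + (10 + (0 - 7)))² = (0 + (10 - 7))² = (0 + 3)² = 3² = 9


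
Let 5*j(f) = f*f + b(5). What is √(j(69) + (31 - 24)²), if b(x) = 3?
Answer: √25045/5 ≈ 31.651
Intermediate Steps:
j(f) = ⅗ + f²/5 (j(f) = (f*f + 3)/5 = (f² + 3)/5 = (3 + f²)/5 = ⅗ + f²/5)
√(j(69) + (31 - 24)²) = √((⅗ + (⅕)*69²) + (31 - 24)²) = √((⅗ + (⅕)*4761) + 7²) = √((⅗ + 4761/5) + 49) = √(4764/5 + 49) = √(5009/5) = √25045/5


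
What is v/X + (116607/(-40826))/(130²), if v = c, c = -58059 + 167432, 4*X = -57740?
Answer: -15092922535649/1991912787800 ≈ -7.5771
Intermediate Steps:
X = -14435 (X = (¼)*(-57740) = -14435)
c = 109373
v = 109373
v/X + (116607/(-40826))/(130²) = 109373/(-14435) + (116607/(-40826))/(130²) = 109373*(-1/14435) + (116607*(-1/40826))/16900 = -109373/14435 - 116607/40826*1/16900 = -109373/14435 - 116607/689959400 = -15092922535649/1991912787800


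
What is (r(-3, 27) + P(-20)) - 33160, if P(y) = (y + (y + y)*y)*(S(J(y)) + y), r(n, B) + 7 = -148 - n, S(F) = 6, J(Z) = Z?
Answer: -44232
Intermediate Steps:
r(n, B) = -155 - n (r(n, B) = -7 + (-148 - n) = -155 - n)
P(y) = (6 + y)*(y + 2*y²) (P(y) = (y + (y + y)*y)*(6 + y) = (y + (2*y)*y)*(6 + y) = (y + 2*y²)*(6 + y) = (6 + y)*(y + 2*y²))
(r(-3, 27) + P(-20)) - 33160 = ((-155 - 1*(-3)) - 20*(6 + 2*(-20)² + 13*(-20))) - 33160 = ((-155 + 3) - 20*(6 + 2*400 - 260)) - 33160 = (-152 - 20*(6 + 800 - 260)) - 33160 = (-152 - 20*546) - 33160 = (-152 - 10920) - 33160 = -11072 - 33160 = -44232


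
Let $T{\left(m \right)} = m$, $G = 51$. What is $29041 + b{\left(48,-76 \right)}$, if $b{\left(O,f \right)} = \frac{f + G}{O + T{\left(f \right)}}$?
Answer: $\frac{813173}{28} \approx 29042.0$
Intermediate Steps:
$b{\left(O,f \right)} = \frac{51 + f}{O + f}$ ($b{\left(O,f \right)} = \frac{f + 51}{O + f} = \frac{51 + f}{O + f}$)
$29041 + b{\left(48,-76 \right)} = 29041 + \frac{51 - 76}{48 - 76} = 29041 + \frac{1}{-28} \left(-25\right) = 29041 - - \frac{25}{28} = 29041 + \frac{25}{28} = \frac{813173}{28}$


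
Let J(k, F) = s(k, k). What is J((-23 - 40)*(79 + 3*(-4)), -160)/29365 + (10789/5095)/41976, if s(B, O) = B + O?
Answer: -51575842093/179435017080 ≈ -0.28743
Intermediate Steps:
J(k, F) = 2*k (J(k, F) = k + k = 2*k)
J((-23 - 40)*(79 + 3*(-4)), -160)/29365 + (10789/5095)/41976 = (2*((-23 - 40)*(79 + 3*(-4))))/29365 + (10789/5095)/41976 = (2*(-63*(79 - 12)))*(1/29365) + (10789*(1/5095))*(1/41976) = (2*(-63*67))*(1/29365) + (10789/5095)*(1/41976) = (2*(-4221))*(1/29365) + 10789/213867720 = -8442*1/29365 + 10789/213867720 = -1206/4195 + 10789/213867720 = -51575842093/179435017080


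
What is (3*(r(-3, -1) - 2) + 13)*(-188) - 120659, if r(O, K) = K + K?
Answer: -120847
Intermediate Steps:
r(O, K) = 2*K
(3*(r(-3, -1) - 2) + 13)*(-188) - 120659 = (3*(2*(-1) - 2) + 13)*(-188) - 120659 = (3*(-2 - 2) + 13)*(-188) - 120659 = (3*(-4) + 13)*(-188) - 120659 = (-12 + 13)*(-188) - 120659 = 1*(-188) - 120659 = -188 - 120659 = -120847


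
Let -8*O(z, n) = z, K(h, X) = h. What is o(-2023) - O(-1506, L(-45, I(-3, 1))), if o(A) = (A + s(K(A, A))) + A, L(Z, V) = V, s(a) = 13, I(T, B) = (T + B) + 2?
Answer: -16885/4 ≈ -4221.3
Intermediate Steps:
I(T, B) = 2 + B + T (I(T, B) = (B + T) + 2 = 2 + B + T)
o(A) = 13 + 2*A (o(A) = (A + 13) + A = (13 + A) + A = 13 + 2*A)
O(z, n) = -z/8
o(-2023) - O(-1506, L(-45, I(-3, 1))) = (13 + 2*(-2023)) - (-1)*(-1506)/8 = (13 - 4046) - 1*753/4 = -4033 - 753/4 = -16885/4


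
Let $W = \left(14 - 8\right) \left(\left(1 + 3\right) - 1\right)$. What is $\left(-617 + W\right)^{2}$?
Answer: $358801$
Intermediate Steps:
$W = 18$ ($W = 6 \left(4 - 1\right) = 6 \cdot 3 = 18$)
$\left(-617 + W\right)^{2} = \left(-617 + 18\right)^{2} = \left(-599\right)^{2} = 358801$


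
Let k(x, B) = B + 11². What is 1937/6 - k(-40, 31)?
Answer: 1025/6 ≈ 170.83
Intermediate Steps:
k(x, B) = 121 + B (k(x, B) = B + 121 = 121 + B)
1937/6 - k(-40, 31) = 1937/6 - (121 + 31) = 1937*(⅙) - 1*152 = 1937/6 - 152 = 1025/6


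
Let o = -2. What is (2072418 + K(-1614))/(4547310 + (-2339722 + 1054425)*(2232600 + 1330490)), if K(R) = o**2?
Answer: -1036211/2289812170210 ≈ -4.5253e-7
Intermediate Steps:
K(R) = 4 (K(R) = (-2)**2 = 4)
(2072418 + K(-1614))/(4547310 + (-2339722 + 1054425)*(2232600 + 1330490)) = (2072418 + 4)/(4547310 + (-2339722 + 1054425)*(2232600 + 1330490)) = 2072422/(4547310 - 1285297*3563090) = 2072422/(4547310 - 4579628887730) = 2072422/(-4579624340420) = 2072422*(-1/4579624340420) = -1036211/2289812170210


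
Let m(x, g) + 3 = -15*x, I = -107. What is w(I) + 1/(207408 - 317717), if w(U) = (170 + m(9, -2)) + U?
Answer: -8273176/110309 ≈ -75.000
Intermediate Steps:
m(x, g) = -3 - 15*x
w(U) = 32 + U (w(U) = (170 + (-3 - 15*9)) + U = (170 + (-3 - 135)) + U = (170 - 138) + U = 32 + U)
w(I) + 1/(207408 - 317717) = (32 - 107) + 1/(207408 - 317717) = -75 + 1/(-110309) = -75 - 1/110309 = -8273176/110309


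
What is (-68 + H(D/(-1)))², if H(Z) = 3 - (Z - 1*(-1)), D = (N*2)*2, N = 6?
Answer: 1764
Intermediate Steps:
D = 24 (D = (6*2)*2 = 12*2 = 24)
H(Z) = 2 - Z (H(Z) = 3 - (Z + 1) = 3 - (1 + Z) = 3 + (-1 - Z) = 2 - Z)
(-68 + H(D/(-1)))² = (-68 + (2 - 24/(-1)))² = (-68 + (2 - 24*(-1)))² = (-68 + (2 - 1*(-24)))² = (-68 + (2 + 24))² = (-68 + 26)² = (-42)² = 1764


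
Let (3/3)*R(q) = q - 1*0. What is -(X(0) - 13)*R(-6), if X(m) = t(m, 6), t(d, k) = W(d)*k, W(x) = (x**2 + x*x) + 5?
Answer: 102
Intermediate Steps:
R(q) = q (R(q) = q - 1*0 = q + 0 = q)
W(x) = 5 + 2*x**2 (W(x) = (x**2 + x**2) + 5 = 2*x**2 + 5 = 5 + 2*x**2)
t(d, k) = k*(5 + 2*d**2) (t(d, k) = (5 + 2*d**2)*k = k*(5 + 2*d**2))
X(m) = 30 + 12*m**2 (X(m) = 6*(5 + 2*m**2) = 30 + 12*m**2)
-(X(0) - 13)*R(-6) = -((30 + 12*0**2) - 13)*(-6) = -((30 + 12*0) - 13)*(-6) = -((30 + 0) - 13)*(-6) = -(30 - 13)*(-6) = -17*(-6) = -1*(-102) = 102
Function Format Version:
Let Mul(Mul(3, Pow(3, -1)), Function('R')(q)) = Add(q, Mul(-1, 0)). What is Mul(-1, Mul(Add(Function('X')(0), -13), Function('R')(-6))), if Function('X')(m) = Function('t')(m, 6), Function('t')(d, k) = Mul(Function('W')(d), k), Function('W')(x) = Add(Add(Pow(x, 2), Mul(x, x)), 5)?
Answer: 102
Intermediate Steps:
Function('R')(q) = q (Function('R')(q) = Add(q, Mul(-1, 0)) = Add(q, 0) = q)
Function('W')(x) = Add(5, Mul(2, Pow(x, 2))) (Function('W')(x) = Add(Add(Pow(x, 2), Pow(x, 2)), 5) = Add(Mul(2, Pow(x, 2)), 5) = Add(5, Mul(2, Pow(x, 2))))
Function('t')(d, k) = Mul(k, Add(5, Mul(2, Pow(d, 2)))) (Function('t')(d, k) = Mul(Add(5, Mul(2, Pow(d, 2))), k) = Mul(k, Add(5, Mul(2, Pow(d, 2)))))
Function('X')(m) = Add(30, Mul(12, Pow(m, 2))) (Function('X')(m) = Mul(6, Add(5, Mul(2, Pow(m, 2)))) = Add(30, Mul(12, Pow(m, 2))))
Mul(-1, Mul(Add(Function('X')(0), -13), Function('R')(-6))) = Mul(-1, Mul(Add(Add(30, Mul(12, Pow(0, 2))), -13), -6)) = Mul(-1, Mul(Add(Add(30, Mul(12, 0)), -13), -6)) = Mul(-1, Mul(Add(Add(30, 0), -13), -6)) = Mul(-1, Mul(Add(30, -13), -6)) = Mul(-1, Mul(17, -6)) = Mul(-1, -102) = 102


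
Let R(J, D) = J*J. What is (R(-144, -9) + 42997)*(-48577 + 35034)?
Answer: -863136019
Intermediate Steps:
R(J, D) = J**2
(R(-144, -9) + 42997)*(-48577 + 35034) = ((-144)**2 + 42997)*(-48577 + 35034) = (20736 + 42997)*(-13543) = 63733*(-13543) = -863136019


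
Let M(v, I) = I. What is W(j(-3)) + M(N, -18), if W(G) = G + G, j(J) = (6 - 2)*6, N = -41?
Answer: 30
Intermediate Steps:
j(J) = 24 (j(J) = 4*6 = 24)
W(G) = 2*G
W(j(-3)) + M(N, -18) = 2*24 - 18 = 48 - 18 = 30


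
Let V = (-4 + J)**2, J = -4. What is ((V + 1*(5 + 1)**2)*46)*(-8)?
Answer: -36800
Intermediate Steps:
V = 64 (V = (-4 - 4)**2 = (-8)**2 = 64)
((V + 1*(5 + 1)**2)*46)*(-8) = ((64 + 1*(5 + 1)**2)*46)*(-8) = ((64 + 1*6**2)*46)*(-8) = ((64 + 1*36)*46)*(-8) = ((64 + 36)*46)*(-8) = (100*46)*(-8) = 4600*(-8) = -36800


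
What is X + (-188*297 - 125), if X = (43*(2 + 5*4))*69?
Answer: 9313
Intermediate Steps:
X = 65274 (X = (43*(2 + 20))*69 = (43*22)*69 = 946*69 = 65274)
X + (-188*297 - 125) = 65274 + (-188*297 - 125) = 65274 + (-55836 - 125) = 65274 - 55961 = 9313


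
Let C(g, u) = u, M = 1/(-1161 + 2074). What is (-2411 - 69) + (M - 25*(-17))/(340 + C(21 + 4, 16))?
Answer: -402840707/162514 ≈ -2478.8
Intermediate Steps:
M = 1/913 ≈ 0.0010953
(-2411 - 69) + (M - 25*(-17))/(340 + C(21 + 4, 16)) = (-2411 - 69) + (1/913 - 25*(-17))/(340 + 16) = -2480 + (1/913 + 425)/356 = -2480 + (388026/913)*(1/356) = -2480 + 194013/162514 = -402840707/162514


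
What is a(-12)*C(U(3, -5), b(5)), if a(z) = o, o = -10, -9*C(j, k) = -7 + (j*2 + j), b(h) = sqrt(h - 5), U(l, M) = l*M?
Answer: -520/9 ≈ -57.778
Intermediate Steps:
U(l, M) = M*l
b(h) = sqrt(-5 + h)
C(j, k) = 7/9 - j/3 (C(j, k) = -(-7 + (j*2 + j))/9 = -(-7 + (2*j + j))/9 = -(-7 + 3*j)/9 = 7/9 - j/3)
a(z) = -10
a(-12)*C(U(3, -5), b(5)) = -10*(7/9 - (-5)*3/3) = -10*(7/9 - 1/3*(-15)) = -10*(7/9 + 5) = -10*52/9 = -520/9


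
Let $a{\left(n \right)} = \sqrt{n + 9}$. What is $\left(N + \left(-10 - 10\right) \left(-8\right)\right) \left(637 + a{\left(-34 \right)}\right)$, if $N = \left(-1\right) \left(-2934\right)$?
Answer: $1970878 + 15470 i \approx 1.9709 \cdot 10^{6} + 15470.0 i$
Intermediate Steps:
$N = 2934$
$a{\left(n \right)} = \sqrt{9 + n}$
$\left(N + \left(-10 - 10\right) \left(-8\right)\right) \left(637 + a{\left(-34 \right)}\right) = \left(2934 + \left(-10 - 10\right) \left(-8\right)\right) \left(637 + \sqrt{9 - 34}\right) = \left(2934 - -160\right) \left(637 + \sqrt{-25}\right) = \left(2934 + 160\right) \left(637 + 5 i\right) = 3094 \left(637 + 5 i\right) = 1970878 + 15470 i$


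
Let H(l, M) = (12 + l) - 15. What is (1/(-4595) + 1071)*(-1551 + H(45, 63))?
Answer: -7426157196/4595 ≈ -1.6161e+6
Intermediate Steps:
H(l, M) = -3 + l
(1/(-4595) + 1071)*(-1551 + H(45, 63)) = (1/(-4595) + 1071)*(-1551 + (-3 + 45)) = (-1/4595 + 1071)*(-1551 + 42) = (4921244/4595)*(-1509) = -7426157196/4595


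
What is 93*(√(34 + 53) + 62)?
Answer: 5766 + 93*√87 ≈ 6633.4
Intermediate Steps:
93*(√(34 + 53) + 62) = 93*(√87 + 62) = 93*(62 + √87) = 5766 + 93*√87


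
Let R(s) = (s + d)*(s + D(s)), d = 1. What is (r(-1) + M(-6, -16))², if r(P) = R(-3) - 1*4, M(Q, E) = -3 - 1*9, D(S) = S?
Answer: 16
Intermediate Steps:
M(Q, E) = -12 (M(Q, E) = -3 - 9 = -12)
R(s) = 2*s*(1 + s) (R(s) = (s + 1)*(s + s) = (1 + s)*(2*s) = 2*s*(1 + s))
r(P) = 8 (r(P) = 2*(-3)*(1 - 3) - 1*4 = 2*(-3)*(-2) - 4 = 12 - 4 = 8)
(r(-1) + M(-6, -16))² = (8 - 12)² = (-4)² = 16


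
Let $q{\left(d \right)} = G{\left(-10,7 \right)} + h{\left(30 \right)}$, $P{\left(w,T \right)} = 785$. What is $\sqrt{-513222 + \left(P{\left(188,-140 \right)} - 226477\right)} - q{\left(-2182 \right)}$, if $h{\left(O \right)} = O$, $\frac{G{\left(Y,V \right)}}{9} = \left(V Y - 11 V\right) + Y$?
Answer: $1383 + i \sqrt{738914} \approx 1383.0 + 859.6 i$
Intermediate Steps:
$G{\left(Y,V \right)} = - 99 V + 9 Y + 9 V Y$ ($G{\left(Y,V \right)} = 9 \left(\left(V Y - 11 V\right) + Y\right) = 9 \left(\left(- 11 V + V Y\right) + Y\right) = 9 \left(Y - 11 V + V Y\right) = - 99 V + 9 Y + 9 V Y$)
$q{\left(d \right)} = -1383$ ($q{\left(d \right)} = \left(\left(-99\right) 7 + 9 \left(-10\right) + 9 \cdot 7 \left(-10\right)\right) + 30 = \left(-693 - 90 - 630\right) + 30 = -1413 + 30 = -1383$)
$\sqrt{-513222 + \left(P{\left(188,-140 \right)} - 226477\right)} - q{\left(-2182 \right)} = \sqrt{-513222 + \left(785 - 226477\right)} - -1383 = \sqrt{-513222 - 225692} + 1383 = \sqrt{-738914} + 1383 = i \sqrt{738914} + 1383 = 1383 + i \sqrt{738914}$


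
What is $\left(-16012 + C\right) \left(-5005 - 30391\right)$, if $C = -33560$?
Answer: $1754650512$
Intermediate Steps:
$\left(-16012 + C\right) \left(-5005 - 30391\right) = \left(-16012 - 33560\right) \left(-5005 - 30391\right) = \left(-49572\right) \left(-35396\right) = 1754650512$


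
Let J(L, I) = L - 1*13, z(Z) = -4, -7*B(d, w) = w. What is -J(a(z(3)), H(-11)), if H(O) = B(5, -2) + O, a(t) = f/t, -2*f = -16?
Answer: 15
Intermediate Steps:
B(d, w) = -w/7
f = 8 (f = -1/2*(-16) = 8)
a(t) = 8/t
H(O) = 2/7 + O (H(O) = -1/7*(-2) + O = 2/7 + O)
J(L, I) = -13 + L (J(L, I) = L - 13 = -13 + L)
-J(a(z(3)), H(-11)) = -(-13 + 8/(-4)) = -(-13 + 8*(-1/4)) = -(-13 - 2) = -1*(-15) = 15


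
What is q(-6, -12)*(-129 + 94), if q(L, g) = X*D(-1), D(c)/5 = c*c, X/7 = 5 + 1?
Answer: -7350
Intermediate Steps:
X = 42 (X = 7*(5 + 1) = 7*6 = 42)
D(c) = 5*c² (D(c) = 5*(c*c) = 5*c²)
q(L, g) = 210 (q(L, g) = 42*(5*(-1)²) = 42*(5*1) = 42*5 = 210)
q(-6, -12)*(-129 + 94) = 210*(-129 + 94) = 210*(-35) = -7350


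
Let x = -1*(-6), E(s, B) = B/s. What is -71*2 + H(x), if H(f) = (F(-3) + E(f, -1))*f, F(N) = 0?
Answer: -143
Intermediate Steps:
x = 6
H(f) = -1 (H(f) = (0 - 1/f)*f = (-1/f)*f = -1)
-71*2 + H(x) = -71*2 - 1 = -142 - 1 = -143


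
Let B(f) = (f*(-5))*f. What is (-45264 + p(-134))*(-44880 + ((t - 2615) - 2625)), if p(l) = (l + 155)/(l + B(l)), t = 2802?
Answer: 96288990852903/44957 ≈ 2.1418e+9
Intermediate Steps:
B(f) = -5*f**2 (B(f) = (-5*f)*f = -5*f**2)
p(l) = (155 + l)/(l - 5*l**2) (p(l) = (l + 155)/(l - 5*l**2) = (155 + l)/(l - 5*l**2))
(-45264 + p(-134))*(-44880 + ((t - 2615) - 2625)) = (-45264 + (-155 - 1*(-134))/((-134)*(-1 + 5*(-134))))*(-44880 + ((2802 - 2615) - 2625)) = (-45264 - (-155 + 134)/(134*(-1 - 670)))*(-44880 + (187 - 2625)) = (-45264 - 1/134*(-21)/(-671))*(-44880 - 2438) = (-45264 - 1/134*(-1/671)*(-21))*(-47318) = (-45264 - 21/89914)*(-47318) = -4069867317/89914*(-47318) = 96288990852903/44957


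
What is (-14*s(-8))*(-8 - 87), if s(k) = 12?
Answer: 15960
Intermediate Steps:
(-14*s(-8))*(-8 - 87) = (-14*12)*(-8 - 87) = -168*(-95) = 15960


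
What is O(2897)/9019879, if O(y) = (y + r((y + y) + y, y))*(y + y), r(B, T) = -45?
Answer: 16524488/9019879 ≈ 1.8320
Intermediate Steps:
O(y) = 2*y*(-45 + y) (O(y) = (y - 45)*(y + y) = (-45 + y)*(2*y) = 2*y*(-45 + y))
O(2897)/9019879 = (2*2897*(-45 + 2897))/9019879 = (2*2897*2852)*(1/9019879) = 16524488*(1/9019879) = 16524488/9019879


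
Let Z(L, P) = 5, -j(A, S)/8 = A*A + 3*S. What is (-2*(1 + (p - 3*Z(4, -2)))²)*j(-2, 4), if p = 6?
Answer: 16384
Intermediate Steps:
j(A, S) = -24*S - 8*A² (j(A, S) = -8*(A*A + 3*S) = -8*(A² + 3*S) = -24*S - 8*A²)
(-2*(1 + (p - 3*Z(4, -2)))²)*j(-2, 4) = (-2*(1 + (6 - 3*5))²)*(-24*4 - 8*(-2)²) = (-2*(1 + (6 - 15))²)*(-96 - 8*4) = (-2*(1 - 9)²)*(-96 - 32) = -2*(-8)²*(-128) = -2*64*(-128) = -128*(-128) = 16384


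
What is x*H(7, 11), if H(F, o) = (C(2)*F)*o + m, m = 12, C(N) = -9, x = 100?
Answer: -68100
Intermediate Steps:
H(F, o) = 12 - 9*F*o (H(F, o) = (-9*F)*o + 12 = -9*F*o + 12 = 12 - 9*F*o)
x*H(7, 11) = 100*(12 - 9*7*11) = 100*(12 - 693) = 100*(-681) = -68100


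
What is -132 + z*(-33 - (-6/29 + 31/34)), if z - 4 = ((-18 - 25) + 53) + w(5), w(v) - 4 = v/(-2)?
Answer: -1290527/1972 ≈ -654.43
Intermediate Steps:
w(v) = 4 - v/2 (w(v) = 4 + v/(-2) = 4 + v*(-½) = 4 - v/2)
z = 31/2 (z = 4 + (((-18 - 25) + 53) + (4 - ½*5)) = 4 + ((-43 + 53) + (4 - 5/2)) = 4 + (10 + 3/2) = 4 + 23/2 = 31/2 ≈ 15.500)
-132 + z*(-33 - (-6/29 + 31/34)) = -132 + 31*(-33 - (-6/29 + 31/34))/2 = -132 + 31*(-33 - 1*695/986)/2 = -132 + 31*(-33 - 695/986)/2 = -132 + (31/2)*(-33233/986) = -132 - 1030223/1972 = -1290527/1972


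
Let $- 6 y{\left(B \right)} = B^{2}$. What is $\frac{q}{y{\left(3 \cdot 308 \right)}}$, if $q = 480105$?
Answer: $- \frac{160035}{47432} \approx -3.374$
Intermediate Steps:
$y{\left(B \right)} = - \frac{B^{2}}{6}$
$\frac{q}{y{\left(3 \cdot 308 \right)}} = \frac{480105}{\left(- \frac{1}{6}\right) \left(3 \cdot 308\right)^{2}} = \frac{480105}{\left(- \frac{1}{6}\right) 924^{2}} = \frac{480105}{\left(- \frac{1}{6}\right) 853776} = \frac{480105}{-142296} = 480105 \left(- \frac{1}{142296}\right) = - \frac{160035}{47432}$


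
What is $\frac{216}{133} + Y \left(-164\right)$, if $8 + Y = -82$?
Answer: $\frac{1963296}{133} \approx 14762.0$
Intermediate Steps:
$Y = -90$ ($Y = -8 - 82 = -90$)
$\frac{216}{133} + Y \left(-164\right) = \frac{216}{133} - -14760 = 216 \cdot \frac{1}{133} + 14760 = \frac{216}{133} + 14760 = \frac{1963296}{133}$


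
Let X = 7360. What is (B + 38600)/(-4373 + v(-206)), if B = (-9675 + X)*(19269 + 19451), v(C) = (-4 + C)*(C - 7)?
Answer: -89598200/40357 ≈ -2220.1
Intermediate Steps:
v(C) = (-7 + C)*(-4 + C) (v(C) = (-4 + C)*(-7 + C) = (-7 + C)*(-4 + C))
B = -89636800 (B = (-9675 + 7360)*(19269 + 19451) = -2315*38720 = -89636800)
(B + 38600)/(-4373 + v(-206)) = (-89636800 + 38600)/(-4373 + (28 + (-206)² - 11*(-206))) = -89598200/(-4373 + (28 + 42436 + 2266)) = -89598200/(-4373 + 44730) = -89598200/40357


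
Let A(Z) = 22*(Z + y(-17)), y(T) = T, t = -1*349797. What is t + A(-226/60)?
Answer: -5253808/15 ≈ -3.5025e+5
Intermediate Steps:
t = -349797
A(Z) = -374 + 22*Z (A(Z) = 22*(Z - 17) = 22*(-17 + Z) = -374 + 22*Z)
t + A(-226/60) = -349797 + (-374 + 22*(-226/60)) = -349797 + (-374 + 22*(-226*1/60)) = -349797 + (-374 + 22*(-113/30)) = -349797 + (-374 - 1243/15) = -349797 - 6853/15 = -5253808/15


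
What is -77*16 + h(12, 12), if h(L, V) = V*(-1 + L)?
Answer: -1100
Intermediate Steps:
-77*16 + h(12, 12) = -77*16 + 12*(-1 + 12) = -1232 + 12*11 = -1232 + 132 = -1100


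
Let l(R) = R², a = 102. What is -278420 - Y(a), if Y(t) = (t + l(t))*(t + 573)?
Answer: -7369970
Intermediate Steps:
Y(t) = (573 + t)*(t + t²) (Y(t) = (t + t²)*(t + 573) = (t + t²)*(573 + t) = (573 + t)*(t + t²))
-278420 - Y(a) = -278420 - 102*(573 + 102² + 574*102) = -278420 - 102*(573 + 10404 + 58548) = -278420 - 102*69525 = -278420 - 1*7091550 = -278420 - 7091550 = -7369970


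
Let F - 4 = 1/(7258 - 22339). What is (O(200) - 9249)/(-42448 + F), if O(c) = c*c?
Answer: -463755831/640097965 ≈ -0.72451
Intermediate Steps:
O(c) = c²
F = 60323/15081 (F = 4 + 1/(7258 - 22339) = 4 + 1/(-15081) = 4 - 1/15081 = 60323/15081 ≈ 3.9999)
(O(200) - 9249)/(-42448 + F) = (200² - 9249)/(-42448 + 60323/15081) = (40000 - 9249)/(-640097965/15081) = 30751*(-15081/640097965) = -463755831/640097965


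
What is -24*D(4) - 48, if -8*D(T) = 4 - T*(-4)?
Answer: 12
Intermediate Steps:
D(T) = -½ - T/2 (D(T) = -(4 - T*(-4))/8 = -(4 - (-4)*T)/8 = -(4 + 4*T)/8 = -½ - T/2)
-24*D(4) - 48 = -24*(-½ - ½*4) - 48 = -24*(-½ - 2) - 48 = -24*(-5/2) - 48 = 60 - 48 = 12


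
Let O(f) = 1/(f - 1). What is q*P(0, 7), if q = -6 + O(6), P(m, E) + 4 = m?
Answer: 116/5 ≈ 23.200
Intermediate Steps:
P(m, E) = -4 + m
O(f) = 1/(-1 + f)
q = -29/5 (q = -6 + 1/(-1 + 6) = -6 + 1/5 = -6 + ⅕ = -29/5 ≈ -5.8000)
q*P(0, 7) = -29*(-4 + 0)/5 = -29/5*(-4) = 116/5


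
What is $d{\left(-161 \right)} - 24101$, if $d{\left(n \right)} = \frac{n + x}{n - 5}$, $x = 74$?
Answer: $- \frac{4000679}{166} \approx -24100.0$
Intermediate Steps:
$d{\left(n \right)} = \frac{74 + n}{-5 + n}$ ($d{\left(n \right)} = \frac{n + 74}{n - 5} = \frac{74 + n}{-5 + n}$)
$d{\left(-161 \right)} - 24101 = \frac{74 - 161}{-5 - 161} - 24101 = \frac{1}{-166} \left(-87\right) - 24101 = \left(- \frac{1}{166}\right) \left(-87\right) - 24101 = \frac{87}{166} - 24101 = - \frac{4000679}{166}$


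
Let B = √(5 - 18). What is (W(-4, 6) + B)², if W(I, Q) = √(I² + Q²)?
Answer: 39 + 52*I ≈ 39.0 + 52.0*I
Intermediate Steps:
B = I*√13 (B = √(-13) = I*√13 ≈ 3.6056*I)
(W(-4, 6) + B)² = (√((-4)² + 6²) + I*√13)² = (√(16 + 36) + I*√13)² = (√52 + I*√13)² = (2*√13 + I*√13)²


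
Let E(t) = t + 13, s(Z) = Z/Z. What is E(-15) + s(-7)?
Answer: -1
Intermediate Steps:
s(Z) = 1
E(t) = 13 + t
E(-15) + s(-7) = (13 - 15) + 1 = -2 + 1 = -1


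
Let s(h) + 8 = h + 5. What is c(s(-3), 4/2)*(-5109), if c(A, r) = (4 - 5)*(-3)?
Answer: -15327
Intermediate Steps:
s(h) = -3 + h (s(h) = -8 + (h + 5) = -8 + (5 + h) = -3 + h)
c(A, r) = 3 (c(A, r) = -1*(-3) = 3)
c(s(-3), 4/2)*(-5109) = 3*(-5109) = -15327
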